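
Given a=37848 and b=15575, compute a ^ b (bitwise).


37848 ^ 15575 = 44815

44815


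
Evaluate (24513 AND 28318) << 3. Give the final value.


Step 1: 24513 & 28318 = 20096
Step 2: 20096 << 3 = 160768

160768


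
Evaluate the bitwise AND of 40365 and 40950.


0b1001110110101101 & 0b1001111111110110 = 0b1001110110100100 = 40356

40356


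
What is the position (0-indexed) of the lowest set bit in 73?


0b1001001. Lowest set bit at position 0

0


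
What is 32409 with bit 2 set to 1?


32409 | (1 << 2) = 32409 | 4 = 32413

32413


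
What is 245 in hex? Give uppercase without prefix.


245 = F5 hex

F5


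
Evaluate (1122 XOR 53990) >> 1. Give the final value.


Step 1: 1122 ^ 53990 = 54916
Step 2: 54916 >> 1 = 27458

27458


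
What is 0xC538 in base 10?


C538 hex = 50488 decimal

50488


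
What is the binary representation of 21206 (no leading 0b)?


21206 = 101001011010110 in binary

101001011010110


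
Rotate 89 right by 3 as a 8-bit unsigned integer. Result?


Rotate 0b1011001 right by 3 (8-bit) = 0b101011 = 43

43


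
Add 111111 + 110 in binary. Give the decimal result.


111111 + 110 = 1000101 = 69

69


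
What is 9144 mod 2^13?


9144 & 8191 = 952

952


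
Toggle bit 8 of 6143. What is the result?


6143 ^ (1 << 8) = 6143 ^ 256 = 5887

5887


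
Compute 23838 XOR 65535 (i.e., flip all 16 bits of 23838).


23838 ^ 65535 = 41697

41697


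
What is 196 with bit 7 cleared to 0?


196 & ~(1 << 7) = 68

68


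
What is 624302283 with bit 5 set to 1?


624302283 | (1 << 5) = 624302283 | 32 = 624302315

624302315


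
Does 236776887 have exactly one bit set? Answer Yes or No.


0b1110000111001110110110110111. Multiple bits set => No

No


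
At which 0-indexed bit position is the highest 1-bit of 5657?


0b1011000011001. Highest set bit at position 12

12


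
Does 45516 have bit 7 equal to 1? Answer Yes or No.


0b1011000111001100, bit 7 = 1. Yes

Yes


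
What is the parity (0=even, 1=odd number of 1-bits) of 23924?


0b101110101110100 has 9 ones => parity 1

1


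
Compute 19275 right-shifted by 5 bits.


0b100101101001011 >> 5 = 0b1001011010 = 602

602


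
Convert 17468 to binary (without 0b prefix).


17468 = 100010000111100 in binary

100010000111100


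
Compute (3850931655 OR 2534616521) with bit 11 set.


Step 1: 3850931655 | 2534616521 = 4154174927
Step 2: 4154174927 | (1 << 11) = 4154174927 | 2048 = 4154174927

4154174927


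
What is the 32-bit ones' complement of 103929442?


103929442 ^ 4294967295 = 4191037853

4191037853


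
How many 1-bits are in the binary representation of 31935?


0b111110010111111 has 12 set bits

12


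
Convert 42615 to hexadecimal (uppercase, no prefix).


42615 = A677 hex

A677


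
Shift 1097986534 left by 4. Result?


0b1000001011100011111000111100110 << 4 = 0b10000010111000111110001111001100000 = 17567784544

17567784544


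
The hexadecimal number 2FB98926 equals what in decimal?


2FB98926 hex = 800688422 decimal

800688422


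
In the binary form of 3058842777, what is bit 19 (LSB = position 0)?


0b10110110010100100011110010011001, position 19 = 0

0


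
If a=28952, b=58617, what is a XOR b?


28952 ^ 58617 = 38369

38369


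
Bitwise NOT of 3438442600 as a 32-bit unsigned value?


~0b11001100111100100111100001101000 = 0b110011000011011000011110010111 = 856524695 (32-bit unsigned)

856524695


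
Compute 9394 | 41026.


0b10010010110010 | 0b1010000001000010 = 0b1010010011110010 = 42226

42226


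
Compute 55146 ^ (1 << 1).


55146 ^ (1 << 1) = 55146 ^ 2 = 55144

55144


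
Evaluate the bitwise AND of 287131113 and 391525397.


0b10001000111010100010111101001 & 0b10111010101100011010000010101 = 0b10001000101000000010000000001 = 286524417

286524417


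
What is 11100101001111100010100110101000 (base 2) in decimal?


11100101001111100010100110101000 in decimal = 3846056360

3846056360


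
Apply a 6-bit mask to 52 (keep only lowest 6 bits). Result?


52 & 63 = 52

52


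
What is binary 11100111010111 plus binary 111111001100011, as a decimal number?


11100111010111 + 111111001100011 = 1011100000111010 = 47162

47162


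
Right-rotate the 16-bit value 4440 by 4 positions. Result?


Rotate 0b1000101011000 right by 4 (16-bit) = 0b1000000100010101 = 33045

33045


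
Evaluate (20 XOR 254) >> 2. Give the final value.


Step 1: 20 ^ 254 = 234
Step 2: 234 >> 2 = 58

58


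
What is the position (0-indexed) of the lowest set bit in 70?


0b1000110. Lowest set bit at position 1

1


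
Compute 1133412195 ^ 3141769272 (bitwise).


0b1000011100011100111111101100011 ^ 0b10111011010000111001100000111000 = 0b11111000110011011110011101011011 = 4174243675

4174243675


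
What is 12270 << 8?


0b10111111101110 << 8 = 0b1011111110111000000000 = 3141120

3141120


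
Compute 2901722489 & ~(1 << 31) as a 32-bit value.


2901722489 & ~(1 << 31) = 754238841

754238841


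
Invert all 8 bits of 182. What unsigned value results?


182 ^ 255 = 73

73


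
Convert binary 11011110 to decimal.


11011110 in decimal = 222

222


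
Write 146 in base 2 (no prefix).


146 = 10010010 in binary

10010010


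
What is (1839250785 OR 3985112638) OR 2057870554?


Step 1: 1839250785 | 3985112638 = 3987210111
Step 2: 3987210111 | 2057870554 = 4289724415

4289724415


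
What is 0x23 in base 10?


23 hex = 35 decimal

35


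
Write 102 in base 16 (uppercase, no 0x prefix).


102 = 66 hex

66


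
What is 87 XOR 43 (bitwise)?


0b1010111 ^ 0b101011 = 0b1111100 = 124

124


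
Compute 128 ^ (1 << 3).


128 ^ (1 << 3) = 128 ^ 8 = 136

136


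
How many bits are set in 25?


0b11001 has 3 set bits

3


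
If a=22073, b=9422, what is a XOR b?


22073 ^ 9422 = 29431

29431


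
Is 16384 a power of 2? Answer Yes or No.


0b100000000000000. Only one bit set => Yes

Yes


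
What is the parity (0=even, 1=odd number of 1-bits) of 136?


0b10001000 has 2 ones => parity 0

0


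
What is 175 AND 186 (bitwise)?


0b10101111 & 0b10111010 = 0b10101010 = 170

170


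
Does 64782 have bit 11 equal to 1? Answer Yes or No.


0b1111110100001110, bit 11 = 1. Yes

Yes


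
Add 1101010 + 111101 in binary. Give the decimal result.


1101010 + 111101 = 10100111 = 167

167


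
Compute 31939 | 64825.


0b111110011000011 | 0b1111110100111001 = 0b1111110111111011 = 65019

65019


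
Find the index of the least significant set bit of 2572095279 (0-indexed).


0b10011001010011110000111100101111. Lowest set bit at position 0

0


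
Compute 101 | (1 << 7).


101 | (1 << 7) = 101 | 128 = 229

229


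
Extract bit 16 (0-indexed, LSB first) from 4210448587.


0b11111010111101100101100011001011, position 16 = 0

0


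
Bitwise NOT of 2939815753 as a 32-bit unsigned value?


~0b10101111001110100000011101001001 = 0b1010000110001011111100010110110 = 1355151542 (32-bit unsigned)

1355151542


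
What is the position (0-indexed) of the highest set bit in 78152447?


0b100101010001000001011111111. Highest set bit at position 26

26


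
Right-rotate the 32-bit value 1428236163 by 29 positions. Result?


Rotate 0b1010101001000010010011110000011 right by 29 (32-bit) = 0b10101001000010010011110000011010 = 2835954714

2835954714


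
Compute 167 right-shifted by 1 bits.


0b10100111 >> 1 = 0b1010011 = 83

83


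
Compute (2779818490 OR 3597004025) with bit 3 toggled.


Step 1: 2779818490 | 3597004025 = 4160089595
Step 2: 4160089595 ^ (1 << 3) = 4160089595 ^ 8 = 4160089587

4160089587


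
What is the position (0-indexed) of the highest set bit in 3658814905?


0b11011010000101010001010110111001. Highest set bit at position 31

31


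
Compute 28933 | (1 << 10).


28933 | (1 << 10) = 28933 | 1024 = 29957

29957


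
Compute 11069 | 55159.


0b10101100111101 | 0b1101011101110111 = 0b1111111101111111 = 65407

65407


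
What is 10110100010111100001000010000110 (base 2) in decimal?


10110100010111100001000010000110 in decimal = 3026063494

3026063494


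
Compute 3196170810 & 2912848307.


0b10111110100000011011001000111010 & 0b10101101100111101000100110110011 = 0b10101100100000001000000000110010 = 2894102578

2894102578


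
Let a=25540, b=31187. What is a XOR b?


25540 ^ 31187 = 6679

6679


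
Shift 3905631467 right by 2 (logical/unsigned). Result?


0b11101000110010110011010011101011 >> 2 = 0b111010001100101100110100111010 = 976407866

976407866


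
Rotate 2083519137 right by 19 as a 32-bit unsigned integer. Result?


Rotate 0b1111100001011111111101010100001 right by 19 (32-bit) = 0b11111111010101000010111110000101 = 4283707269

4283707269


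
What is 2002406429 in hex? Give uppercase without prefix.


2002406429 = 775A4C1D hex

775A4C1D


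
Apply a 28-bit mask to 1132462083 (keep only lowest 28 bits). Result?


1132462083 & 268435455 = 58720259

58720259


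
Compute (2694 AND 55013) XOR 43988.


Step 1: 2694 & 55013 = 644
Step 2: 644 ^ 43988 = 43344

43344


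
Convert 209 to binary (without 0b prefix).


209 = 11010001 in binary

11010001


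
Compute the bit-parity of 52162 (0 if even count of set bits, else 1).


0b1100101111000010 has 8 ones => parity 0

0


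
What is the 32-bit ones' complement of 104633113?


104633113 ^ 4294967295 = 4190334182

4190334182


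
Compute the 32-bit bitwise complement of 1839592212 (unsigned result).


~0b1101101101001011111001100010100 = 0b10010010010110100000110011101011 = 2455375083 (32-bit unsigned)

2455375083


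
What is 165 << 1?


0b10100101 << 1 = 0b101001010 = 330

330


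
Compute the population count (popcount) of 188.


0b10111100 has 5 set bits

5


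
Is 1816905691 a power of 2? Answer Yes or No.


0b1101100010010111100011111011011. Multiple bits set => No

No


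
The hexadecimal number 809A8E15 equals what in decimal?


809A8E15 hex = 2157612565 decimal

2157612565


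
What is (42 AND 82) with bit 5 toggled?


Step 1: 42 & 82 = 2
Step 2: 2 ^ (1 << 5) = 2 ^ 32 = 34

34


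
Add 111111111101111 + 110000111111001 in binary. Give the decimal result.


111111111101111 + 110000111111001 = 1110000111101000 = 57832

57832


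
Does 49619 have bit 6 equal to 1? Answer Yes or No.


0b1100000111010011, bit 6 = 1. Yes

Yes


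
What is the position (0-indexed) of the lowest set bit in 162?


0b10100010. Lowest set bit at position 1

1


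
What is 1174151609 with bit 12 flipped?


1174151609 ^ (1 << 12) = 1174151609 ^ 4096 = 1174155705

1174155705


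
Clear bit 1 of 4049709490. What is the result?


4049709490 & ~(1 << 1) = 4049709488

4049709488


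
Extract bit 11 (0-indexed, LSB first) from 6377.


0b1100011101001, position 11 = 1

1


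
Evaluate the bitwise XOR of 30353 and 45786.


0b111011010010001 ^ 0b1011001011011010 = 0b1100010001001011 = 50251

50251


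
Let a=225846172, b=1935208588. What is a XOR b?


225846172 ^ 1935208588 = 2116997904

2116997904


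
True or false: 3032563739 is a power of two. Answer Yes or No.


0b10110100110000010100000000011011. Multiple bits set => No

No


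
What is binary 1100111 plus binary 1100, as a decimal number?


1100111 + 1100 = 1110011 = 115

115


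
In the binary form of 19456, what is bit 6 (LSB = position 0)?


0b100110000000000, position 6 = 0

0


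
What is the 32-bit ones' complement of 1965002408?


1965002408 ^ 4294967295 = 2329964887

2329964887


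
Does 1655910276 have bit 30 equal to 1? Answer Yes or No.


0b1100010101100110010111110000100, bit 30 = 1. Yes

Yes


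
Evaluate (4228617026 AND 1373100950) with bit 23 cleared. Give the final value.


Step 1: 4228617026 & 1373100950 = 1342411522
Step 2: 1342411522 & ~(1 << 23) = 1342411522

1342411522


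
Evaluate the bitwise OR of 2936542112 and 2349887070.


0b10101111000010000001001110100000 | 0b10001100000100000110111001011110 = 0b10101111000110000111111111111110 = 2937618430

2937618430


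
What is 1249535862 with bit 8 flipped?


1249535862 ^ (1 << 8) = 1249535862 ^ 256 = 1249535606

1249535606


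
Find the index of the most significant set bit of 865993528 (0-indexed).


0b110011100111100000001100111000. Highest set bit at position 29

29


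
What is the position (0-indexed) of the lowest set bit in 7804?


0b1111001111100. Lowest set bit at position 2

2


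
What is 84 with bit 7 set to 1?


84 | (1 << 7) = 84 | 128 = 212

212


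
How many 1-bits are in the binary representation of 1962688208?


0b1110100111111000011111011010000 has 18 set bits

18


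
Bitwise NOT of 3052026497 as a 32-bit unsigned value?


~0b10110101111010100011101010000001 = 0b1001010000101011100010101111110 = 1242940798 (32-bit unsigned)

1242940798


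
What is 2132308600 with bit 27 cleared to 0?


2132308600 & ~(1 << 27) = 1998090872

1998090872


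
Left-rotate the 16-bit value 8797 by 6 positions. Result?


Rotate 0b10001001011101 left by 6 (16-bit) = 0b1001011101001000 = 38728

38728


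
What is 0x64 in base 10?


64 hex = 100 decimal

100


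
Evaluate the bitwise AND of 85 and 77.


0b1010101 & 0b1001101 = 0b1000101 = 69

69


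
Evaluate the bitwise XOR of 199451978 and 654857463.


0b1011111000110110010101001010 ^ 0b100111000010000101010011110111 = 0b101100111010110011000110111101 = 753611197

753611197


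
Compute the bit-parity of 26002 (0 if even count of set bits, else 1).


0b110010110010010 has 7 ones => parity 1

1


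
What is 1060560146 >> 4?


0b111111001101101101110100010010 >> 4 = 0b11111100110110110111010001 = 66285009

66285009


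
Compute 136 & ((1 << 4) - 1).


136 & 15 = 8

8


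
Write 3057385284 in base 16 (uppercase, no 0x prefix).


3057385284 = B63BFF44 hex

B63BFF44


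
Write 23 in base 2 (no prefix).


23 = 10111 in binary

10111


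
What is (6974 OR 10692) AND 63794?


Step 1: 6974 | 10692 = 15358
Step 2: 15358 & 63794 = 14642

14642


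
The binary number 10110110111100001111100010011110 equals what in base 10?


10110110111100001111100010011110 in decimal = 3069245598

3069245598


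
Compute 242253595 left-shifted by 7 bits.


0b1110011100000111111100011011 << 7 = 0b11100111000001111111000110110000000 = 31008460160

31008460160


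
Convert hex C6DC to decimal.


C6DC hex = 50908 decimal

50908


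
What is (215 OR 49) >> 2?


Step 1: 215 | 49 = 247
Step 2: 247 >> 2 = 61

61


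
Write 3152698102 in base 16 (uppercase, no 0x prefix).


3152698102 = BBEA5AF6 hex

BBEA5AF6


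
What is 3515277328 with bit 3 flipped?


3515277328 ^ (1 << 3) = 3515277328 ^ 8 = 3515277336

3515277336


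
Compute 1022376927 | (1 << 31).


1022376927 | (1 << 31) = 1022376927 | 2147483648 = 3169860575

3169860575


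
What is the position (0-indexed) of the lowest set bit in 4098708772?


0b11110100010011010101010100100100. Lowest set bit at position 2

2


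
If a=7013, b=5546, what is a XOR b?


7013 ^ 5546 = 3791

3791


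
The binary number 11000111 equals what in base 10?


11000111 in decimal = 199

199


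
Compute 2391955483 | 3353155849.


0b10001110100100100101100000011011 | 0b11000111110111010001100100001001 = 0b11001111110111110101100100011011 = 3487521051

3487521051


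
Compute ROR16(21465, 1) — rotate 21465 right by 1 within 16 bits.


Rotate 0b101001111011001 right by 1 (16-bit) = 0b1010100111101100 = 43500

43500


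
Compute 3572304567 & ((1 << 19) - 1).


3572304567 & 524287 = 330423

330423


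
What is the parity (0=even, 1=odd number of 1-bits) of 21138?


0b101001010010010 has 6 ones => parity 0

0


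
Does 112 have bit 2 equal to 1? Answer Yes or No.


0b1110000, bit 2 = 0. No

No


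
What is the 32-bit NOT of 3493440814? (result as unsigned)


~0b11010000001110011010110100101110 = 0b101111110001100101001011010001 = 801526481 (32-bit unsigned)

801526481


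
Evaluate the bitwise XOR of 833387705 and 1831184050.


0b110001101011000111110010111001 ^ 0b1101101001001011010011010110010 = 0b1011100100010011101101000001011 = 1552538123

1552538123


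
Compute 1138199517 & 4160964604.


0b1000011110101111000101111011101 & 0b11111000000000110100011111111100 = 0b1000000000000110000001111011100 = 1073939420

1073939420


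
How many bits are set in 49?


0b110001 has 3 set bits

3


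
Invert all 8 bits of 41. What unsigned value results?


41 ^ 255 = 214

214


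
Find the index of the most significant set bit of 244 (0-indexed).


0b11110100. Highest set bit at position 7

7


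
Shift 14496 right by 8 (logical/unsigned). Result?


0b11100010100000 >> 8 = 0b111000 = 56

56


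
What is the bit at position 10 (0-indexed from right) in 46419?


0b1011010101010011, position 10 = 1

1


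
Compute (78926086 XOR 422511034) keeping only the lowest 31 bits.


Step 1: 78926086 ^ 422511034 = 496718012
Step 2: 496718012 & 2147483647 = 496718012

496718012


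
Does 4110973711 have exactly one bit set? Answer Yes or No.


0b11110101000010000111101100001111. Multiple bits set => No

No


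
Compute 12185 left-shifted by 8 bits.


0b10111110011001 << 8 = 0b1011111001100100000000 = 3119360

3119360


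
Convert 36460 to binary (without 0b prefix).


36460 = 1000111001101100 in binary

1000111001101100


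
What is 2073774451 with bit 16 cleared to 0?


2073774451 & ~(1 << 16) = 2073708915

2073708915


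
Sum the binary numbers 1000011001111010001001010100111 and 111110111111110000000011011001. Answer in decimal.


1000011001111010001001010100111 + 111110111111110000000011011001 = 10000010001111000001001110000000 = 2184975232

2184975232


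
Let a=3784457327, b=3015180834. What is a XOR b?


3784457327 ^ 3015180834 = 1378500173

1378500173


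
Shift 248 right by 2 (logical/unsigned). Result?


0b11111000 >> 2 = 0b111110 = 62

62


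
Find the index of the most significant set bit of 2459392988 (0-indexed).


0b10010010100101110101101111011100. Highest set bit at position 31

31


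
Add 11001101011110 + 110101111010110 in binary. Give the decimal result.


11001101011110 + 110101111010110 = 1001111100110100 = 40756

40756


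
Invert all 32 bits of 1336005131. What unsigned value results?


1336005131 ^ 4294967295 = 2958962164

2958962164


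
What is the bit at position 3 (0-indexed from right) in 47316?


0b1011100011010100, position 3 = 0

0


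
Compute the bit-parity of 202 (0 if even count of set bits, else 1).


0b11001010 has 4 ones => parity 0

0


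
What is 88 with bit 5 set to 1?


88 | (1 << 5) = 88 | 32 = 120

120


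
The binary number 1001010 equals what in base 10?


1001010 in decimal = 74

74


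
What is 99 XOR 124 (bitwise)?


0b1100011 ^ 0b1111100 = 0b11111 = 31

31


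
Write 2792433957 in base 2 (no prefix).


2792433957 = 10100110011100010010100100100101 in binary

10100110011100010010100100100101


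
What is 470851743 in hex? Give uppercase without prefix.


470851743 = 1C10A09F hex

1C10A09F


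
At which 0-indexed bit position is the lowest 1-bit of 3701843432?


0b11011100101001011010010111101000. Lowest set bit at position 3

3


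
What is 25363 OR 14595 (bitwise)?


0b110001100010011 | 0b11100100000011 = 0b111101100010011 = 31507

31507


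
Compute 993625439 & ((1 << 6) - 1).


993625439 & 63 = 31

31


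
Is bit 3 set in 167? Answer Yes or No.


0b10100111, bit 3 = 0. No

No


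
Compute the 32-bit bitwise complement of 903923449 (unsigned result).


~0b110101111000001100011011111001 = 0b11001010000111110011100100000110 = 3391043846 (32-bit unsigned)

3391043846


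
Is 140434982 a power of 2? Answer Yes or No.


0b1000010111101101111000100110. Multiple bits set => No

No


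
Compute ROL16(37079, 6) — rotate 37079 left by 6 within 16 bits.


Rotate 0b1001000011010111 left by 6 (16-bit) = 0b11010111100100 = 13796

13796


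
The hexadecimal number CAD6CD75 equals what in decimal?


CAD6CD75 hex = 3403074933 decimal

3403074933


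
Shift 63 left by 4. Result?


0b111111 << 4 = 0b1111110000 = 1008

1008


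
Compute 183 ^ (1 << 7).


183 ^ (1 << 7) = 183 ^ 128 = 55

55


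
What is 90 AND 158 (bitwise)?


0b1011010 & 0b10011110 = 0b11010 = 26

26


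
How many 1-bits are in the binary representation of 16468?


0b100000001010100 has 4 set bits

4


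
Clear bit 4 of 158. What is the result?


158 & ~(1 << 4) = 142

142


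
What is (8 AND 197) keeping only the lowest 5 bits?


Step 1: 8 & 197 = 0
Step 2: 0 & 31 = 0

0


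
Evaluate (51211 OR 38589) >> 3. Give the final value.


Step 1: 51211 | 38589 = 57023
Step 2: 57023 >> 3 = 7127

7127


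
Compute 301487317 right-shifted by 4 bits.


0b10001111110000101010011010101 >> 4 = 0b1000111111000010101001101 = 18842957

18842957


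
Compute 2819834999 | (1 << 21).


2819834999 | (1 << 21) = 2819834999 | 2097152 = 2821932151

2821932151


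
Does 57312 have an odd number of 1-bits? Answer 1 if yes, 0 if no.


0b1101111111100000 has 10 ones => parity 0

0


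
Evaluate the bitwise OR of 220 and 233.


0b11011100 | 0b11101001 = 0b11111101 = 253

253


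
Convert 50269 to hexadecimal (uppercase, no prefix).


50269 = C45D hex

C45D


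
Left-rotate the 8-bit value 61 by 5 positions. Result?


Rotate 0b111101 left by 5 (8-bit) = 0b10100111 = 167

167


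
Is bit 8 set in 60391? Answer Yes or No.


0b1110101111100111, bit 8 = 1. Yes

Yes


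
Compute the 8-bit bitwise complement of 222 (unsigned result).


~0b11011110 = 0b100001 = 33 (8-bit unsigned)

33


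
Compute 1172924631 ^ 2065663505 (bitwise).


0b1000101111010010110100011010111 ^ 0b1111011000111111000011000010001 = 0b111110111101101110111011000110 = 1056370374

1056370374


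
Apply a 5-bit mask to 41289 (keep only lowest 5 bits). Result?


41289 & 31 = 9

9


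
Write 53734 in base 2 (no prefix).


53734 = 1101000111100110 in binary

1101000111100110


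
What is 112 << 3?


0b1110000 << 3 = 0b1110000000 = 896

896


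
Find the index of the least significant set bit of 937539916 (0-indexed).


0b110111111000011011100101001100. Lowest set bit at position 2

2


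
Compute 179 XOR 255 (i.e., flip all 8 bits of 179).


179 ^ 255 = 76

76


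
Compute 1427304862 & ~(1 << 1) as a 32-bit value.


1427304862 & ~(1 << 1) = 1427304860

1427304860


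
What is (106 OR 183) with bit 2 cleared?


Step 1: 106 | 183 = 255
Step 2: 255 & ~(1 << 2) = 251

251


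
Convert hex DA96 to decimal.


DA96 hex = 55958 decimal

55958


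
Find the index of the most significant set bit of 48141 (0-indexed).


0b1011110000001101. Highest set bit at position 15

15


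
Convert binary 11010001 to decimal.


11010001 in decimal = 209

209


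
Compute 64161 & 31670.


0b1111101010100001 & 0b111101110110110 = 0b111101010100000 = 31392

31392


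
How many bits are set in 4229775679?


0b11111100000111010100000100111111 has 18 set bits

18


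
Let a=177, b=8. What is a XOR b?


177 ^ 8 = 185

185


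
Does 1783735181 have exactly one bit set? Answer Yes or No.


0b1101010010100011010001110001101. Multiple bits set => No

No


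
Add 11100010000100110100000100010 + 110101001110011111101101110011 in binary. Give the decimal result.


11100010000100110100000100010 + 110101001110011111101101110011 = 1010001011111000110001110010101 = 1367106453

1367106453


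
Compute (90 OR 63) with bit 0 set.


Step 1: 90 | 63 = 127
Step 2: 127 | (1 << 0) = 127 | 1 = 127

127


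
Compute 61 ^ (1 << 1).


61 ^ (1 << 1) = 61 ^ 2 = 63

63


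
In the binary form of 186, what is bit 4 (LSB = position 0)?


0b10111010, position 4 = 1

1


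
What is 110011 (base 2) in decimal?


110011 in decimal = 51

51


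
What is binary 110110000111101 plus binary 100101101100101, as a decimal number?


110110000111101 + 100101101100101 = 1011011110100010 = 47010

47010


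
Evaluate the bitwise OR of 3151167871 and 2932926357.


0b10111011110100110000000101111111 | 0b10101110110100001110011110010101 = 0b10111111110100111110011111111111 = 3218335743

3218335743


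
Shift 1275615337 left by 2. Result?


0b1001100000010000101100001101001 << 2 = 0b100110000001000010110000110100100 = 5102461348

5102461348


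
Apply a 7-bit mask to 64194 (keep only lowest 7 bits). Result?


64194 & 127 = 66

66


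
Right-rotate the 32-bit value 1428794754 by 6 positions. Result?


Rotate 0b1010101001010011010110110000010 right by 6 (32-bit) = 0b1001010101001010011010110110 = 156542646

156542646


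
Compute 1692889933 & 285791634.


0b1100100111001110111001101001101 & 0b10001000010001101010110010010 = 0b101000100000000 = 20736

20736


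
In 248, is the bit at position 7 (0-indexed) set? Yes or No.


0b11111000, bit 7 = 1. Yes

Yes


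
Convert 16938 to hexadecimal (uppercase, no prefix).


16938 = 422A hex

422A


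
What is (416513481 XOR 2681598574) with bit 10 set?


Step 1: 416513481 ^ 2681598574 = 2265354151
Step 2: 2265354151 | (1 << 10) = 2265354151 | 1024 = 2265354151

2265354151


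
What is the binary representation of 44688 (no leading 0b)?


44688 = 1010111010010000 in binary

1010111010010000


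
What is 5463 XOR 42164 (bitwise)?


0b1010101010111 ^ 0b1010010010110100 = 0b1011000111100011 = 45539

45539


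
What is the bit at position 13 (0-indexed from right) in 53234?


0b1100111111110010, position 13 = 0

0


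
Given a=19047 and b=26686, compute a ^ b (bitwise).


19047 ^ 26686 = 8793

8793


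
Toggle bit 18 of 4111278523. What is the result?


4111278523 ^ (1 << 18) = 4111278523 ^ 262144 = 4111016379

4111016379


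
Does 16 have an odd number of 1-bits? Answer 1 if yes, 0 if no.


0b10000 has 1 ones => parity 1

1


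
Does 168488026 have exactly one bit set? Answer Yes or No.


0b1010000010101110110001011010. Multiple bits set => No

No


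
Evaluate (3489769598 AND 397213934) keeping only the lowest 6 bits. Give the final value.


Step 1: 3489769598 & 397213934 = 268501102
Step 2: 268501102 & 63 = 46

46


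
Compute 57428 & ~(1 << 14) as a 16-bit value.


57428 & ~(1 << 14) = 41044

41044


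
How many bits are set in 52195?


0b1100101111100011 has 10 set bits

10


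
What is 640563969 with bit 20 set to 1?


640563969 | (1 << 20) = 640563969 | 1048576 = 641612545

641612545


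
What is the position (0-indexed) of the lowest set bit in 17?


0b10001. Lowest set bit at position 0

0


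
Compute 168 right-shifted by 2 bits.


0b10101000 >> 2 = 0b101010 = 42

42


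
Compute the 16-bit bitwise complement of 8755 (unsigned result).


~0b10001000110011 = 0b1101110111001100 = 56780 (16-bit unsigned)

56780


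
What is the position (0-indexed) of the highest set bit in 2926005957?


0b10101110011001110100111011000101. Highest set bit at position 31

31


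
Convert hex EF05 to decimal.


EF05 hex = 61189 decimal

61189


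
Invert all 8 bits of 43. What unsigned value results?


43 ^ 255 = 212

212


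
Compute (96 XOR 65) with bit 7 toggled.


Step 1: 96 ^ 65 = 33
Step 2: 33 ^ (1 << 7) = 33 ^ 128 = 161

161


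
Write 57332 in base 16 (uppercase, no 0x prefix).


57332 = DFF4 hex

DFF4


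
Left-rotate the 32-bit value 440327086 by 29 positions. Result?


Rotate 0b11010001111101101101110101110 left by 29 (32-bit) = 0b11000011010001111101101101110101 = 3276266357

3276266357


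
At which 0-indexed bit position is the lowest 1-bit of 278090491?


0b10000100100110101001011111011. Lowest set bit at position 0

0


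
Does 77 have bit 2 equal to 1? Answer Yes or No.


0b1001101, bit 2 = 1. Yes

Yes


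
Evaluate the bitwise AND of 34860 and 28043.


0b1000100000101100 & 0b110110110001011 = 0b100000001000 = 2056

2056


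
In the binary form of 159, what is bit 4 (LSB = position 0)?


0b10011111, position 4 = 1

1


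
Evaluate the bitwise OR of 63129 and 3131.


0b1111011010011001 | 0b110000111011 = 0b1111111010111011 = 65211

65211


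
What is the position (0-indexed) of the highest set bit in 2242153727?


0b10000101101001001000110011111111. Highest set bit at position 31

31


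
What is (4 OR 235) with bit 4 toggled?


Step 1: 4 | 235 = 239
Step 2: 239 ^ (1 << 4) = 239 ^ 16 = 255

255


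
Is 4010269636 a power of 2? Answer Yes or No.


0b11101111000001111101101111000100. Multiple bits set => No

No


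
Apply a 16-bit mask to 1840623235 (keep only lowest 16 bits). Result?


1840623235 & 65535 = 44675

44675


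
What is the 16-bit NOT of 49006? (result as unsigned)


~0b1011111101101110 = 0b100000010010001 = 16529 (16-bit unsigned)

16529


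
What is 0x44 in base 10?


44 hex = 68 decimal

68


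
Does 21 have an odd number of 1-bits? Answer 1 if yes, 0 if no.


0b10101 has 3 ones => parity 1

1


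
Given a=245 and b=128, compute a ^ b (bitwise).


245 ^ 128 = 117

117


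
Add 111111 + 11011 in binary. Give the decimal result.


111111 + 11011 = 1011010 = 90

90


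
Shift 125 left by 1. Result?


0b1111101 << 1 = 0b11111010 = 250

250


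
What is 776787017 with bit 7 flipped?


776787017 ^ (1 << 7) = 776787017 ^ 128 = 776787145

776787145


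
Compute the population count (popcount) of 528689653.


0b11111100000110010100111110101 has 17 set bits

17


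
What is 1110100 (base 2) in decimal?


1110100 in decimal = 116

116


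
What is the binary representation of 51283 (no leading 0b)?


51283 = 1100100001010011 in binary

1100100001010011


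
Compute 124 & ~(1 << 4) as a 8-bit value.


124 & ~(1 << 4) = 108

108


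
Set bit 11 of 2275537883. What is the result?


2275537883 | (1 << 11) = 2275537883 | 2048 = 2275539931

2275539931


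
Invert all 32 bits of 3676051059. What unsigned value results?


3676051059 ^ 4294967295 = 618916236

618916236


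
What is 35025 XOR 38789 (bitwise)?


0b1000100011010001 ^ 0b1001011110000101 = 0b1111101010100 = 8020

8020


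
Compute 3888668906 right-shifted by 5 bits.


0b11100111110010000110000011101010 >> 5 = 0b111001111100100001100000111 = 121520903

121520903


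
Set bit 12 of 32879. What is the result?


32879 | (1 << 12) = 32879 | 4096 = 36975

36975


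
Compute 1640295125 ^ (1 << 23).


1640295125 ^ (1 << 23) = 1640295125 ^ 8388608 = 1631906517

1631906517


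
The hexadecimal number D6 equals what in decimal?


D6 hex = 214 decimal

214


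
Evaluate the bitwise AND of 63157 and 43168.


0b1111011010110101 & 0b1010100010100000 = 0b1010000010100000 = 41120

41120


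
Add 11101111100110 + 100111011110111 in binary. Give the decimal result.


11101111100110 + 100111011110111 = 1000101011011101 = 35549

35549


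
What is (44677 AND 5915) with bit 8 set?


Step 1: 44677 & 5915 = 1537
Step 2: 1537 | (1 << 8) = 1537 | 256 = 1793

1793


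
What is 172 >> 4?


0b10101100 >> 4 = 0b1010 = 10

10


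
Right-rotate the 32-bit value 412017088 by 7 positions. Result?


Rotate 0b11000100011101110000111000000 right by 7 (32-bit) = 0b10000000001100010001110111000011 = 2150702531

2150702531


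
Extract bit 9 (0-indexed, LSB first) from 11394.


0b10110010000010, position 9 = 0

0


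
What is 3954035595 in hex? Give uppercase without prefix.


3954035595 = EBADCB8B hex

EBADCB8B


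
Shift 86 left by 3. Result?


0b1010110 << 3 = 0b1010110000 = 688

688


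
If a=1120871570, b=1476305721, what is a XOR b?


1120871570 ^ 1476305721 = 355567531

355567531


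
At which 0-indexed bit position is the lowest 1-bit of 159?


0b10011111. Lowest set bit at position 0

0


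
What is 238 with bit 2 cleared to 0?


238 & ~(1 << 2) = 234

234


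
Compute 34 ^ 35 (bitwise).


0b100010 ^ 0b100011 = 0b1 = 1

1


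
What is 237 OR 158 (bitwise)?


0b11101101 | 0b10011110 = 0b11111111 = 255

255


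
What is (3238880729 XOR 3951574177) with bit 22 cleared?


Step 1: 3238880729 ^ 3951574177 = 713382264
Step 2: 713382264 & ~(1 << 22) = 713382264

713382264


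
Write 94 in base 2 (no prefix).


94 = 1011110 in binary

1011110


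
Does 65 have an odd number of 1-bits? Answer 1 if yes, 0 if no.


0b1000001 has 2 ones => parity 0

0


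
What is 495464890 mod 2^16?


495464890 & 65535 = 12730

12730


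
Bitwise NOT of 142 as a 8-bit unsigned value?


~0b10001110 = 0b1110001 = 113 (8-bit unsigned)

113


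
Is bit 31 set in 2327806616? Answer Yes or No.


0b10001010101111111000001010011000, bit 31 = 1. Yes

Yes


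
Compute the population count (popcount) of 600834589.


0b100011110100000000001000011101 has 11 set bits

11


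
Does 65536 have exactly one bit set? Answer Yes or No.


0b10000000000000000. Only one bit set => Yes

Yes


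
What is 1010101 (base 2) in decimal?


1010101 in decimal = 85

85


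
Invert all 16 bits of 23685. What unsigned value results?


23685 ^ 65535 = 41850

41850


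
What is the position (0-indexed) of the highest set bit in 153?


0b10011001. Highest set bit at position 7

7


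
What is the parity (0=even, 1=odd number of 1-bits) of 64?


0b1000000 has 1 ones => parity 1

1


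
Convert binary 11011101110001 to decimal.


11011101110001 in decimal = 14193

14193


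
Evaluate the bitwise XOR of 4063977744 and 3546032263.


0b11110010001110110110000100010000 ^ 0b11010011010111000010100010000111 = 0b100001011001110100100110010111 = 560417175

560417175


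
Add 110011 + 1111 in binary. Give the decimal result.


110011 + 1111 = 1000010 = 66

66


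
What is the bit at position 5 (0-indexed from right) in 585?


0b1001001001, position 5 = 0

0


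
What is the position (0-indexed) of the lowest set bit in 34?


0b100010. Lowest set bit at position 1

1


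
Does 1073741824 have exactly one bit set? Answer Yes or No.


0b1000000000000000000000000000000. Only one bit set => Yes

Yes


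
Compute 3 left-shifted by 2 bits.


0b11 << 2 = 0b1100 = 12

12


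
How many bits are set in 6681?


0b1101000011001 has 6 set bits

6


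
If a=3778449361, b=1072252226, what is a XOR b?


3778449361 ^ 1072252226 = 3739208339

3739208339


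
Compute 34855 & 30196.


0b1000100000100111 & 0b111010111110100 = 0b100100 = 36

36


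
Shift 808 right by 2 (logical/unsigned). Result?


0b1100101000 >> 2 = 0b11001010 = 202

202


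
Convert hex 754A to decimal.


754A hex = 30026 decimal

30026


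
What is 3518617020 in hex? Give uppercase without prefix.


3518617020 = D1B9D5BC hex

D1B9D5BC


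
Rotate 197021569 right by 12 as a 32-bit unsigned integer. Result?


Rotate 0b1011101111100100111110000001 right by 12 (32-bit) = 0b11111000000100001011101111100100 = 4161846244

4161846244


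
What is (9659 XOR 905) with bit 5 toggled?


Step 1: 9659 ^ 905 = 9778
Step 2: 9778 ^ (1 << 5) = 9778 ^ 32 = 9746

9746


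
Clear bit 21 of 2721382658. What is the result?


2721382658 & ~(1 << 21) = 2719285506

2719285506


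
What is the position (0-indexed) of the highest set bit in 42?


0b101010. Highest set bit at position 5

5


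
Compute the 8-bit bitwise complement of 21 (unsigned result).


~0b10101 = 0b11101010 = 234 (8-bit unsigned)

234


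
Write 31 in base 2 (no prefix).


31 = 11111 in binary

11111


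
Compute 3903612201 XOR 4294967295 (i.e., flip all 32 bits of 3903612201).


3903612201 ^ 4294967295 = 391355094

391355094


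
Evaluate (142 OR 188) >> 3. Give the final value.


Step 1: 142 | 188 = 190
Step 2: 190 >> 3 = 23

23


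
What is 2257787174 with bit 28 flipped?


2257787174 ^ (1 << 28) = 2257787174 ^ 268435456 = 2526222630

2526222630


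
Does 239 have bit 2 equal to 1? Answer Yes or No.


0b11101111, bit 2 = 1. Yes

Yes


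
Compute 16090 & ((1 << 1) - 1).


16090 & 1 = 0

0


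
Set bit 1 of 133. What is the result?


133 | (1 << 1) = 133 | 2 = 135

135


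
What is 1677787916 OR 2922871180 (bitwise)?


0b1100100000000010000001100001100 | 0b10101110001101110111100110001100 = 0b11101110001101110111101110001100 = 3996613516

3996613516


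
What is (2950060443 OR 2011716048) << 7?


Step 1: 2950060443 | 2011716048 = 4294859227
Step 2: 4294859227 << 7 = 549741981056

549741981056


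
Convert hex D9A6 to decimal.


D9A6 hex = 55718 decimal

55718


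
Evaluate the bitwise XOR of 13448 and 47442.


0b11010010001000 ^ 0b1011100101010010 = 0b1000110111011010 = 36314

36314


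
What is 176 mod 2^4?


176 & 15 = 0

0


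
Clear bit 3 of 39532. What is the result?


39532 & ~(1 << 3) = 39524

39524


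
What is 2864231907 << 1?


0b10101010101110001011010111100011 << 1 = 0b101010101011100010110101111000110 = 5728463814

5728463814


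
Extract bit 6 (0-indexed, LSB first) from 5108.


0b1001111110100, position 6 = 1

1


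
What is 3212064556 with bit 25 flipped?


3212064556 ^ (1 << 25) = 3212064556 ^ 33554432 = 3178510124

3178510124


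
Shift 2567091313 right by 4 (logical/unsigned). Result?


0b10011001000000101011010001110001 >> 4 = 0b1001100100000010101101000111 = 160443207

160443207


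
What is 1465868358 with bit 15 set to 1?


1465868358 | (1 << 15) = 1465868358 | 32768 = 1465901126

1465901126


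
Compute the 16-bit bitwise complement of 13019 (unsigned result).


~0b11001011011011 = 0b1100110100100100 = 52516 (16-bit unsigned)

52516


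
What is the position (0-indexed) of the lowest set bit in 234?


0b11101010. Lowest set bit at position 1

1


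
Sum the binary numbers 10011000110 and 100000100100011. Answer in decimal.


10011000110 + 100000100100011 = 100010111101001 = 17897

17897


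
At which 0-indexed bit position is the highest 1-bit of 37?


0b100101. Highest set bit at position 5

5


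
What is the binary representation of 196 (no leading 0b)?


196 = 11000100 in binary

11000100


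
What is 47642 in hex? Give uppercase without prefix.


47642 = BA1A hex

BA1A


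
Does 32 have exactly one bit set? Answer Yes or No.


0b100000. Only one bit set => Yes

Yes


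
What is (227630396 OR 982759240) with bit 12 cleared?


Step 1: 227630396 | 982759240 = 1066663804
Step 2: 1066663804 & ~(1 << 12) = 1066659708

1066659708
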